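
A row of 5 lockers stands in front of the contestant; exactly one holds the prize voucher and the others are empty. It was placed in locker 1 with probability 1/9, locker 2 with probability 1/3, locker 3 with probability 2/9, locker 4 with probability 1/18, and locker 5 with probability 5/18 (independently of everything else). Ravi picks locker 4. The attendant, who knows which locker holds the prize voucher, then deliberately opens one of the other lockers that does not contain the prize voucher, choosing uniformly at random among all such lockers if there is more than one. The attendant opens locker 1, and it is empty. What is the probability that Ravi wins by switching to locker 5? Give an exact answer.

Apply Bayes' rule, conditioning on where the prize voucher actually is.
If it is in locker 1 (prior 1/9): the attendant opened locker 1, so this case is ruled out; weight (1/9)·0 = 0.
If it is in locker 2 (prior 1/3): the attendant has 3 equally likely choices, so probability 1/3; weight (1/3)·(1/3) = 1/9.
If it is in locker 3 (prior 2/9): the attendant has 3 equally likely choices, so probability 1/3; weight (2/9)·(1/3) = 2/27.
If it is in locker 4 (prior 1/18): the attendant has 4 equally likely choices, so probability 1/4; weight (1/18)·(1/4) = 1/72.
If it is in locker 5 (prior 5/18): the attendant has 3 equally likely choices, so probability 1/3; weight (5/18)·(1/3) = 5/54.
The weights sum to 7/24.
So P(the prize voucher in locker 5 | the attendant opened locker 1) = (5/54) / (7/24) = 20/63.

20/63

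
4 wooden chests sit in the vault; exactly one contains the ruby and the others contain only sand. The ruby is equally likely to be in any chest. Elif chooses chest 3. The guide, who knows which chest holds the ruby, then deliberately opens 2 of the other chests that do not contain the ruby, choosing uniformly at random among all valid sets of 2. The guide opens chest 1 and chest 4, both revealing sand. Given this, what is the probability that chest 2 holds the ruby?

3/4

Condition on the true location of the ruby.
If it is in either of chests 1 and 4 (prior 1/4 each): that chest was opened and seen not to hold the prize — ruled out; weight (1/4)·0 = 0 each.
If it is in chest 2 (prior 1/4): the guide has no choice, probability 1; weight (1/4)·1 = 1/4.
If it is in chest 3 (prior 1/4): the guide has 3 equally likely choices, so probability 1/3; weight (1/4)·(1/3) = 1/12.
The weights sum to 1/3.
So P(the ruby in chest 2 | the guide opened chest 1 and chest 4) = (1/4) / (1/3) = 3/4.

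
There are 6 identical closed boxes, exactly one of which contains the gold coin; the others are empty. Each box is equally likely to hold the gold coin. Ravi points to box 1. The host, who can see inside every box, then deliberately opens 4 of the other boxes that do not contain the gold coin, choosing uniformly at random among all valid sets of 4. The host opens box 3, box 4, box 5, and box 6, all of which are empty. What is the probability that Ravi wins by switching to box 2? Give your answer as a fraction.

Condition on the true location of the gold coin.
If it is in box 1 (prior 1/6): the host has 5 equally likely choices, so probability 1/5; weight (1/6)·(1/5) = 1/30.
If it is in box 2 (prior 1/6): the host has no choice, probability 1; weight (1/6)·1 = 1/6.
If it is in any of boxes 3, 4, 5, and 6 (prior 1/6 each): that box was opened and seen not to hold the prize — ruled out; weight (1/6)·0 = 0 each.
The weights sum to 1/5.
So P(the gold coin in box 2 | the host opened box 3, box 4, box 5, and box 6) = (1/6) / (1/5) = 5/6.

5/6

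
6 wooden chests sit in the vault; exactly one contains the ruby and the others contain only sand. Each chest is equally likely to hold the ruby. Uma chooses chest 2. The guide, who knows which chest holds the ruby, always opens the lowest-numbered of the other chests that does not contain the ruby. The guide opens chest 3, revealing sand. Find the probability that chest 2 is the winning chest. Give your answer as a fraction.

Apply Bayes' rule, conditioning on where the ruby actually is.
If it is in chest 1 (prior 1/6): chest 3 is the lowest-numbered option available, probability 1; weight (1/6)·1 = 1/6.
If it is in any of chests 2, 4, 5, and 6 (prior 1/6 each): the guide would have opened chest 1 instead, probability 0; weight (1/6)·0 = 0 each.
If it is in chest 3 (prior 1/6): the guide opened chest 3, so this case is ruled out; weight (1/6)·0 = 0.
The weights sum to 1/6.
So P(the ruby in chest 2 | the guide opened chest 3) = 0 / (1/6) = 0.

0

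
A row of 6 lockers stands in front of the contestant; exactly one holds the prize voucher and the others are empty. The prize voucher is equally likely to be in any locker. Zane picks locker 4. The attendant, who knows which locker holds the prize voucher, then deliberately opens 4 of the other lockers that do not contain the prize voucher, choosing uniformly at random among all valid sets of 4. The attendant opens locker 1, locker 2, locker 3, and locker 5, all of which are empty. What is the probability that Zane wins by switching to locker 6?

5/6

Apply Bayes' rule, conditioning on where the prize voucher actually is.
If it is in any of lockers 1, 2, 3, and 5 (prior 1/6 each): that locker was opened and seen not to hold the prize — ruled out; weight (1/6)·0 = 0 each.
If it is in locker 4 (prior 1/6): the attendant has 5 equally likely choices, so probability 1/5; weight (1/6)·(1/5) = 1/30.
If it is in locker 6 (prior 1/6): the attendant has no choice, probability 1; weight (1/6)·1 = 1/6.
The weights sum to 1/5.
So P(the prize voucher in locker 6 | the attendant opened locker 1, locker 2, locker 3, and locker 5) = (1/6) / (1/5) = 5/6.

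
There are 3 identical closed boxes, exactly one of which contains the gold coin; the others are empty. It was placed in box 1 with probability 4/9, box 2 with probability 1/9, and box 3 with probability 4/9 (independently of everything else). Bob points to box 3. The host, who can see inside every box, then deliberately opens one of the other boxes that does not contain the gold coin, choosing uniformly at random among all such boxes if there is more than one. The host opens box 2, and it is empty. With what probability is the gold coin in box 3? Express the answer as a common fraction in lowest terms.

1/3

Consider each possible location of the gold coin in turn.
If it is in box 1 (prior 4/9): the host has no choice, probability 1; weight (4/9)·1 = 4/9.
If it is in box 2 (prior 1/9): the host opened box 2, so this case is ruled out; weight (1/9)·0 = 0.
If it is in box 3 (prior 4/9): the host has 2 equally likely choices, so probability 1/2; weight (4/9)·(1/2) = 2/9.
The weights sum to 2/3.
So P(the gold coin in box 3 | the host opened box 2) = (2/9) / (2/3) = 1/3.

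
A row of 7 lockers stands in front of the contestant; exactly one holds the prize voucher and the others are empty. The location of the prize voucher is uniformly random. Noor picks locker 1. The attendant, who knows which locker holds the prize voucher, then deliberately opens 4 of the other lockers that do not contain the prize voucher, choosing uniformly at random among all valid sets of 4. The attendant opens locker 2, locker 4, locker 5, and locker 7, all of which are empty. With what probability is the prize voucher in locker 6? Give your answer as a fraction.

Condition on the true location of the prize voucher.
If it is in locker 1 (prior 1/7): the attendant has 15 equally likely choices, so probability 1/15; weight (1/7)·(1/15) = 1/105.
If it is in any of lockers 2, 4, 5, and 7 (prior 1/7 each): that locker was opened and seen not to hold the prize — ruled out; weight (1/7)·0 = 0 each.
If it is in either of lockers 3 and 6 (prior 1/7 each): the attendant has 5 equally likely choices, so probability 1/5; weight (1/7)·(1/5) = 1/35 each.
The weights sum to 1/15.
So P(the prize voucher in locker 6 | the attendant opened locker 2, locker 4, locker 5, and locker 7) = (1/35) / (1/15) = 3/7.

3/7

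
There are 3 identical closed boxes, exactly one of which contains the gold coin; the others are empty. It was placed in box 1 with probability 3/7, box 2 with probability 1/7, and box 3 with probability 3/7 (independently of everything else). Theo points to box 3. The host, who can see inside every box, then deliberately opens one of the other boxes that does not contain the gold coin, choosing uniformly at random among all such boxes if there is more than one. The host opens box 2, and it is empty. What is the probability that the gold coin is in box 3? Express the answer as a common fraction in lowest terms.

1/3

Condition on the true location of the gold coin.
If it is in box 1 (prior 3/7): the host has no choice, probability 1; weight (3/7)·1 = 3/7.
If it is in box 2 (prior 1/7): the host opened box 2, so this case is ruled out; weight (1/7)·0 = 0.
If it is in box 3 (prior 3/7): the host has 2 equally likely choices, so probability 1/2; weight (3/7)·(1/2) = 3/14.
The weights sum to 9/14.
So P(the gold coin in box 3 | the host opened box 2) = (3/14) / (9/14) = 1/3.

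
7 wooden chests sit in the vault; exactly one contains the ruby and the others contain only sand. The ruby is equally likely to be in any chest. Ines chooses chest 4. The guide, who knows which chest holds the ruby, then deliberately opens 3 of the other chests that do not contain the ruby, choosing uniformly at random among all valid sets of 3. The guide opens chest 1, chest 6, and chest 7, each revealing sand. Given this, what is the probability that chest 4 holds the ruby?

Consider each possible location of the ruby in turn.
If it is in any of chests 1, 6, and 7 (prior 1/7 each): that chest was opened and seen not to hold the prize — ruled out; weight (1/7)·0 = 0 each.
If it is in any of chests 2, 3, and 5 (prior 1/7 each): the guide has 10 equally likely choices, so probability 1/10; weight (1/7)·(1/10) = 1/70 each.
If it is in chest 4 (prior 1/7): the guide has 20 equally likely choices, so probability 1/20; weight (1/7)·(1/20) = 1/140.
The weights sum to 1/20.
So P(the ruby in chest 4 | the guide opened chest 1, chest 6, and chest 7) = (1/140) / (1/20) = 1/7.

1/7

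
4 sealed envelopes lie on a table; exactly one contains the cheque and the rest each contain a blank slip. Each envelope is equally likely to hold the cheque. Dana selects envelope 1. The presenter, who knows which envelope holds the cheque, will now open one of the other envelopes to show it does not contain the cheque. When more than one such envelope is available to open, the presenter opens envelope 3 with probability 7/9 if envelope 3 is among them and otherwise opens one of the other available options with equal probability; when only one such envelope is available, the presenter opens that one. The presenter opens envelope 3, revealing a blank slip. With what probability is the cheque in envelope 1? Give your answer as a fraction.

Consider each possible location of the cheque in turn.
If it is in any of envelopes 1, 2, and 4 (prior 1/4 each): envelope 3 is available, opened with probability 7/9; weight (1/4)·(7/9) = 7/36 each.
If it is in envelope 3 (prior 1/4): the presenter opened envelope 3, so this case is ruled out; weight (1/4)·0 = 0.
The weights sum to 7/12.
So P(the cheque in envelope 1 | the presenter opened envelope 3) = (7/36) / (7/12) = 1/3.

1/3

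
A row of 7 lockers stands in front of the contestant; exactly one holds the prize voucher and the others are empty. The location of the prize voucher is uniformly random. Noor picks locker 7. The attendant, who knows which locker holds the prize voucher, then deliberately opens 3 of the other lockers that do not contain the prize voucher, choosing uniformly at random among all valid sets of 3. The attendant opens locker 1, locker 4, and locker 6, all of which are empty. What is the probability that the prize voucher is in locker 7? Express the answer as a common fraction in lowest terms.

1/7

Apply Bayes' rule, conditioning on where the prize voucher actually is.
If it is in any of lockers 1, 4, and 6 (prior 1/7 each): that locker was opened and seen not to hold the prize — ruled out; weight (1/7)·0 = 0 each.
If it is in any of lockers 2, 3, and 5 (prior 1/7 each): the attendant has 10 equally likely choices, so probability 1/10; weight (1/7)·(1/10) = 1/70 each.
If it is in locker 7 (prior 1/7): the attendant has 20 equally likely choices, so probability 1/20; weight (1/7)·(1/20) = 1/140.
The weights sum to 1/20.
So P(the prize voucher in locker 7 | the attendant opened locker 1, locker 4, and locker 6) = (1/140) / (1/20) = 1/7.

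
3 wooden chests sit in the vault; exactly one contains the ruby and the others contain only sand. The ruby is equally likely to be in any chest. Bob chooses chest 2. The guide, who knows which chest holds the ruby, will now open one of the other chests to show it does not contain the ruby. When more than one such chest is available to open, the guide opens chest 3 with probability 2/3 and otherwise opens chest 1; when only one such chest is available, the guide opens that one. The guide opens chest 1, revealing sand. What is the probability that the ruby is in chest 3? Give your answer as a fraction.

3/4

Condition on the true location of the ruby.
If it is in chest 1 (prior 1/3): the guide opened chest 1, so this case is ruled out; weight (1/3)·0 = 0.
If it is in chest 2 (prior 1/3): chest 3 is available but not opened, probability 1/3; weight (1/3)·(1/3) = 1/9.
If it is in chest 3 (prior 1/3): only chest 1 is available, probability 1; weight (1/3)·1 = 1/3.
The weights sum to 4/9.
So P(the ruby in chest 3 | the guide opened chest 1) = (1/3) / (4/9) = 3/4.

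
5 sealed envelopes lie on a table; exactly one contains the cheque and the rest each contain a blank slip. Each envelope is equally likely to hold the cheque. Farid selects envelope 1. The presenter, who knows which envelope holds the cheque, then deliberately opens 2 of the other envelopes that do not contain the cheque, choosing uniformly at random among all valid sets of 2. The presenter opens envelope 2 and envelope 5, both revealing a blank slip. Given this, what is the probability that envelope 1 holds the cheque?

Apply Bayes' rule, conditioning on where the cheque actually is.
If it is in envelope 1 (prior 1/5): the presenter has 6 equally likely choices, so probability 1/6; weight (1/5)·(1/6) = 1/30.
If it is in either of envelopes 2 and 5 (prior 1/5 each): that envelope was opened and seen not to hold the prize — ruled out; weight (1/5)·0 = 0 each.
If it is in either of envelopes 3 and 4 (prior 1/5 each): the presenter has 3 equally likely choices, so probability 1/3; weight (1/5)·(1/3) = 1/15 each.
The weights sum to 1/6.
So P(the cheque in envelope 1 | the presenter opened envelope 2 and envelope 5) = (1/30) / (1/6) = 1/5.

1/5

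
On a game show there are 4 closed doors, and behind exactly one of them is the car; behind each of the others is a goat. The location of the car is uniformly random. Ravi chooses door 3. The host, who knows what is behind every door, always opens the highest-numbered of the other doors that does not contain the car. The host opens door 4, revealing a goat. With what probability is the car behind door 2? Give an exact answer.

1/3

Consider each possible location of the car in turn.
If it is behind any of doors 1, 2, and 3 (prior 1/4 each): door 4 is the highest-numbered option available, probability 1; weight (1/4)·1 = 1/4 each.
If it is behind door 4 (prior 1/4): the host opened door 4, so this case is ruled out; weight (1/4)·0 = 0.
The weights sum to 3/4.
So P(the car behind door 2 | the host opened door 4) = (1/4) / (3/4) = 1/3.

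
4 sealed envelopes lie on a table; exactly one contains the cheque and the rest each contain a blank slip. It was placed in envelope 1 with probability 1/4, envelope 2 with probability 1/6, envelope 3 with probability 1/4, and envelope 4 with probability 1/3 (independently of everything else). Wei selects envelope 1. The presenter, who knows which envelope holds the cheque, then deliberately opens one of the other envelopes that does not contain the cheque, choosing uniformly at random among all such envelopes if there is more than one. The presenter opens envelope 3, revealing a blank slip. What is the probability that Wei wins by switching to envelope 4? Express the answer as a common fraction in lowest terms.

Condition on the true location of the cheque.
If it is in envelope 1 (prior 1/4): the presenter has 3 equally likely choices, so probability 1/3; weight (1/4)·(1/3) = 1/12.
If it is in envelope 2 (prior 1/6): the presenter has 2 equally likely choices, so probability 1/2; weight (1/6)·(1/2) = 1/12.
If it is in envelope 3 (prior 1/4): the presenter opened envelope 3, so this case is ruled out; weight (1/4)·0 = 0.
If it is in envelope 4 (prior 1/3): the presenter has 2 equally likely choices, so probability 1/2; weight (1/3)·(1/2) = 1/6.
The weights sum to 1/3.
So P(the cheque in envelope 4 | the presenter opened envelope 3) = (1/6) / (1/3) = 1/2.

1/2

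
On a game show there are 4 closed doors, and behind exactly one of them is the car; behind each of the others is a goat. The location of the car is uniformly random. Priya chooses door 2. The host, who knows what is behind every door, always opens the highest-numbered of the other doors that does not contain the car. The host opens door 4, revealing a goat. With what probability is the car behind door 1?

1/3

Consider each possible location of the car in turn.
If it is behind any of doors 1, 2, and 3 (prior 1/4 each): door 4 is the highest-numbered option available, probability 1; weight (1/4)·1 = 1/4 each.
If it is behind door 4 (prior 1/4): the host opened door 4, so this case is ruled out; weight (1/4)·0 = 0.
The weights sum to 3/4.
So P(the car behind door 1 | the host opened door 4) = (1/4) / (3/4) = 1/3.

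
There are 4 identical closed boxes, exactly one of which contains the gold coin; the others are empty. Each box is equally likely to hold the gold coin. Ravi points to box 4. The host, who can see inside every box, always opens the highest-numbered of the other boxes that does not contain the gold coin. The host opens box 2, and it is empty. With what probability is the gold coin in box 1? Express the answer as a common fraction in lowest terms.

Consider each possible location of the gold coin in turn.
If it is in either of boxes 1 and 4 (prior 1/4 each): the host would have opened box 3 instead, probability 0; weight (1/4)·0 = 0 each.
If it is in box 2 (prior 1/4): the host opened box 2, so this case is ruled out; weight (1/4)·0 = 0.
If it is in box 3 (prior 1/4): box 2 is the highest-numbered option available, probability 1; weight (1/4)·1 = 1/4.
The weights sum to 1/4.
So P(the gold coin in box 1 | the host opened box 2) = 0 / (1/4) = 0.

0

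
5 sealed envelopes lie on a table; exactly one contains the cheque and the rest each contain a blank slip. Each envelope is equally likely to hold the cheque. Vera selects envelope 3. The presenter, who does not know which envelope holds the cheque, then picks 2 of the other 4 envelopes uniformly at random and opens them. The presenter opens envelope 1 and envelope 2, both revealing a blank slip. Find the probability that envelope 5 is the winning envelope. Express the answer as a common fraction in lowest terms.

Because the presenter chose which envelopes to open without knowing where the cheque is, the choice is independent of the prize location. Learning that none of the 2 opened envelopes holds the cheque simply rules out those 2 locations and leaves the remaining 3 envelopes still equally likely by symmetry.
So P(the cheque in envelope 5) = 1/3.

1/3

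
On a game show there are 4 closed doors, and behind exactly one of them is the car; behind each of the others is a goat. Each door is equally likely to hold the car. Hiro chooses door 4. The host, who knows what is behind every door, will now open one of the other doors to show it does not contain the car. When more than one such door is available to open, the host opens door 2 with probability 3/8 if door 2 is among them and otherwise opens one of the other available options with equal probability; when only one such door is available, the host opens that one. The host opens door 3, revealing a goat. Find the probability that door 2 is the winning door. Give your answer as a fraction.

Apply Bayes' rule, conditioning on where the car actually is.
If it is behind door 1 (prior 1/4): door 2 is available but not opened, probability 5/8; weight (1/4)·(5/8) = 5/32.
If it is behind door 2 (prior 1/4): door 2 holds the prize so is unavailable; the host chooses uniformly among the 2 others, probability 1/2; weight (1/4)·(1/2) = 1/8.
If it is behind door 3 (prior 1/4): the host opened door 3, so this case is ruled out; weight (1/4)·0 = 0.
If it is behind door 4 (prior 1/4): door 2 is available but not opened; door 3 gets probability (1 − 3/8)/2 = 5/16; weight (1/4)·(5/16) = 5/64.
The weights sum to 23/64.
So P(the car behind door 2 | the host opened door 3) = (1/8) / (23/64) = 8/23.

8/23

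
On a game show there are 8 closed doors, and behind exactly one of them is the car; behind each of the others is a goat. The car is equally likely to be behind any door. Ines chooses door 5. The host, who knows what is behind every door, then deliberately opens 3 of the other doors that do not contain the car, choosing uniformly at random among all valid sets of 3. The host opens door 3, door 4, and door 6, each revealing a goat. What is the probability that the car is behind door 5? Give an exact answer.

Condition on the true location of the car.
If it is behind any of doors 1, 2, 7, and 8 (prior 1/8 each): the host has 20 equally likely choices, so probability 1/20; weight (1/8)·(1/20) = 1/160 each.
If it is behind any of doors 3, 4, and 6 (prior 1/8 each): that door was opened and seen not to hold the prize — ruled out; weight (1/8)·0 = 0 each.
If it is behind door 5 (prior 1/8): the host has 35 equally likely choices, so probability 1/35; weight (1/8)·(1/35) = 1/280.
The weights sum to 1/35.
So P(the car behind door 5 | the host opened door 3, door 4, and door 6) = (1/280) / (1/35) = 1/8.

1/8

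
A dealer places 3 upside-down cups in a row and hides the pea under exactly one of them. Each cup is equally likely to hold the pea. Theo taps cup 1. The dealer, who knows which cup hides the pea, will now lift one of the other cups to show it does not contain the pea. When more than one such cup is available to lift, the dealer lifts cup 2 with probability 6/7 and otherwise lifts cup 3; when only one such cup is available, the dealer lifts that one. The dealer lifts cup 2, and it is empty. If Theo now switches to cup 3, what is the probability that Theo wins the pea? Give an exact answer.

Consider each possible location of the pea in turn.
If it is under cup 1 (prior 1/3): cup 2 is available, opened with probability 6/7; weight (1/3)·(6/7) = 2/7.
If it is under cup 2 (prior 1/3): the dealer opened cup 2, so this case is ruled out; weight (1/3)·0 = 0.
If it is under cup 3 (prior 1/3): only cup 2 is available, probability 1; weight (1/3)·1 = 1/3.
The weights sum to 13/21.
So P(the pea under cup 3 | the dealer opened cup 2) = (1/3) / (13/21) = 7/13.

7/13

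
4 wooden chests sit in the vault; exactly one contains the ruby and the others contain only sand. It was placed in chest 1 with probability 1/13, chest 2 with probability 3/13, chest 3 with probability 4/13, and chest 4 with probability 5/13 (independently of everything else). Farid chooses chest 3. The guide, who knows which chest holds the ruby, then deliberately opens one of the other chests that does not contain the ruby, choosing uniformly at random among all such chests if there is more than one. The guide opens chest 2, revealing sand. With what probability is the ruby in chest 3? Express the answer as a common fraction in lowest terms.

4/13

Consider each possible location of the ruby in turn.
If it is in chest 1 (prior 1/13): the guide has 2 equally likely choices, so probability 1/2; weight (1/13)·(1/2) = 1/26.
If it is in chest 2 (prior 3/13): the guide opened chest 2, so this case is ruled out; weight (3/13)·0 = 0.
If it is in chest 3 (prior 4/13): the guide has 3 equally likely choices, so probability 1/3; weight (4/13)·(1/3) = 4/39.
If it is in chest 4 (prior 5/13): the guide has 2 equally likely choices, so probability 1/2; weight (5/13)·(1/2) = 5/26.
The weights sum to 1/3.
So P(the ruby in chest 3 | the guide opened chest 2) = (4/39) / (1/3) = 4/13.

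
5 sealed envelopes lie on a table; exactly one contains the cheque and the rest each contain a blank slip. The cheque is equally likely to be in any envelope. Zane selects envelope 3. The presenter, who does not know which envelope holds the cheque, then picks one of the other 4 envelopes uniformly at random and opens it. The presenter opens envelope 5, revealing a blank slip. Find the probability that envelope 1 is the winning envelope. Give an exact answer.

Condition on the true location of the cheque.
If it is in any of envelopes 1, 2, 3, and 4 (prior 1/5 each): the presenter picks envelope 5 with probability 1/4 regardless, and it is not the prize; weight (1/5)·(1/4) = 1/20 each.
If it is in envelope 5 (prior 1/5): the presenter opened envelope 5, so this case is ruled out; weight (1/5)·0 = 0.
The weights sum to 1/5.
So P(the cheque in envelope 1 | the presenter opened envelope 5) = (1/20) / (1/5) = 1/4.

1/4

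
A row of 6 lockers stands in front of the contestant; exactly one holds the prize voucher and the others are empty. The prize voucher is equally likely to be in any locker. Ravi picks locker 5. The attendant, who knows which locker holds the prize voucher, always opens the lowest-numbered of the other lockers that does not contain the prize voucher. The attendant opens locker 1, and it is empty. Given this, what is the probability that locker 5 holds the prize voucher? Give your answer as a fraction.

Consider each possible location of the prize voucher in turn.
If it is in locker 1 (prior 1/6): the attendant opened locker 1, so this case is ruled out; weight (1/6)·0 = 0.
If it is in any of lockers 2, 3, 4, 5, and 6 (prior 1/6 each): locker 1 is the lowest-numbered option available, probability 1; weight (1/6)·1 = 1/6 each.
The weights sum to 5/6.
So P(the prize voucher in locker 5 | the attendant opened locker 1) = (1/6) / (5/6) = 1/5.

1/5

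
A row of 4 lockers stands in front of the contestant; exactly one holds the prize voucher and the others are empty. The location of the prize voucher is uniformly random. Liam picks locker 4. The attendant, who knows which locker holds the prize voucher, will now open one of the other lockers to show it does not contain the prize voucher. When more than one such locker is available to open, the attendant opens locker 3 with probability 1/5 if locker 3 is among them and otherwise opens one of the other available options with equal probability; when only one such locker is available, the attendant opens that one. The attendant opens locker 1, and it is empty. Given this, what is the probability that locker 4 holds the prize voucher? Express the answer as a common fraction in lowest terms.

4/17

Consider each possible location of the prize voucher in turn.
If it is in locker 1 (prior 1/4): the attendant opened locker 1, so this case is ruled out; weight (1/4)·0 = 0.
If it is in locker 2 (prior 1/4): locker 3 is available but not opened, probability 4/5; weight (1/4)·(4/5) = 1/5.
If it is in locker 3 (prior 1/4): locker 3 holds the prize so is unavailable; the attendant chooses uniformly among the 2 others, probability 1/2; weight (1/4)·(1/2) = 1/8.
If it is in locker 4 (prior 1/4): locker 3 is available but not opened; locker 1 gets probability (1 − 1/5)/2 = 2/5; weight (1/4)·(2/5) = 1/10.
The weights sum to 17/40.
So P(the prize voucher in locker 4 | the attendant opened locker 1) = (1/10) / (17/40) = 4/17.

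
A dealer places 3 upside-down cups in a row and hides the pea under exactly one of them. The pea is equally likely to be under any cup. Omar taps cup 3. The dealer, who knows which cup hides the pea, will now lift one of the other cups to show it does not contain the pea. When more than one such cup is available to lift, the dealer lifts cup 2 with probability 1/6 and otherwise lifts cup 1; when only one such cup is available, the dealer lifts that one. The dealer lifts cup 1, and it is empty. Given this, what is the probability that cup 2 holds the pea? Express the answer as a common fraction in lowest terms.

Condition on the true location of the pea.
If it is under cup 1 (prior 1/3): the dealer opened cup 1, so this case is ruled out; weight (1/3)·0 = 0.
If it is under cup 2 (prior 1/3): only cup 1 is available, probability 1; weight (1/3)·1 = 1/3.
If it is under cup 3 (prior 1/3): cup 2 is available but not opened, probability 5/6; weight (1/3)·(5/6) = 5/18.
The weights sum to 11/18.
So P(the pea under cup 2 | the dealer opened cup 1) = (1/3) / (11/18) = 6/11.

6/11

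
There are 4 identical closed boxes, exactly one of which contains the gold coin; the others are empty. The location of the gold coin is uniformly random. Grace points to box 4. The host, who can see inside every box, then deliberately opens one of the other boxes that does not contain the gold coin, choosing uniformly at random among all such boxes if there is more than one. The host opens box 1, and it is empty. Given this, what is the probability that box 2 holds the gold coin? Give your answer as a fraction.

3/8

Condition on the true location of the gold coin.
If it is in box 1 (prior 1/4): the host opened box 1, so this case is ruled out; weight (1/4)·0 = 0.
If it is in either of boxes 2 and 3 (prior 1/4 each): the host has 2 equally likely choices, so probability 1/2; weight (1/4)·(1/2) = 1/8 each.
If it is in box 4 (prior 1/4): the host has 3 equally likely choices, so probability 1/3; weight (1/4)·(1/3) = 1/12.
The weights sum to 1/3.
So P(the gold coin in box 2 | the host opened box 1) = (1/8) / (1/3) = 3/8.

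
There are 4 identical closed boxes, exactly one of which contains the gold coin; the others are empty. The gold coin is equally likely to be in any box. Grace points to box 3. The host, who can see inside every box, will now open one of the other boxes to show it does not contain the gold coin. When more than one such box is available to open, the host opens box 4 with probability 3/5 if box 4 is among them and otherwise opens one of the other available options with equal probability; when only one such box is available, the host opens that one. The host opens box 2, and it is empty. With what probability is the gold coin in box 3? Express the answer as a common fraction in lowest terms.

Apply Bayes' rule, conditioning on where the gold coin actually is.
If it is in box 1 (prior 1/4): box 4 is available but not opened, probability 2/5; weight (1/4)·(2/5) = 1/10.
If it is in box 2 (prior 1/4): the host opened box 2, so this case is ruled out; weight (1/4)·0 = 0.
If it is in box 3 (prior 1/4): box 4 is available but not opened; box 2 gets probability (1 − 3/5)/2 = 1/5; weight (1/4)·(1/5) = 1/20.
If it is in box 4 (prior 1/4): box 4 holds the prize so is unavailable; the host chooses uniformly among the 2 others, probability 1/2; weight (1/4)·(1/2) = 1/8.
The weights sum to 11/40.
So P(the gold coin in box 3 | the host opened box 2) = (1/20) / (11/40) = 2/11.

2/11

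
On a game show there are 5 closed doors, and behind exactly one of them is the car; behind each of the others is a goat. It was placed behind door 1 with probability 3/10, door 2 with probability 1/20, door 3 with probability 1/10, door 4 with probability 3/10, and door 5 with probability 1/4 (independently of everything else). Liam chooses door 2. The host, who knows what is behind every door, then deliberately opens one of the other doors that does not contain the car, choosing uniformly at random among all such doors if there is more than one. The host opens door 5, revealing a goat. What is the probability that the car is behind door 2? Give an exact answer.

Consider each possible location of the car in turn.
If it is behind either of doors 1 and 4 (prior 3/10 each): the host has 3 equally likely choices, so probability 1/3; weight (3/10)·(1/3) = 1/10 each.
If it is behind door 2 (prior 1/20): the host has 4 equally likely choices, so probability 1/4; weight (1/20)·(1/4) = 1/80.
If it is behind door 3 (prior 1/10): the host has 3 equally likely choices, so probability 1/3; weight (1/10)·(1/3) = 1/30.
If it is behind door 5 (prior 1/4): the host opened door 5, so this case is ruled out; weight (1/4)·0 = 0.
The weights sum to 59/240.
So P(the car behind door 2 | the host opened door 5) = (1/80) / (59/240) = 3/59.

3/59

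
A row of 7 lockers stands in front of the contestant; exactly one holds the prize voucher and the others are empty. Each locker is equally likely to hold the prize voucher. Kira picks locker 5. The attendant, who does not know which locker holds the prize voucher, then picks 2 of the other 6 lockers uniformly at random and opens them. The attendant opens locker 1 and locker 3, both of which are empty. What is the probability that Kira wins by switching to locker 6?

Consider each possible location of the prize voucher in turn.
If it is in either of lockers 1 and 3 (prior 1/7 each): that locker was opened and seen not to hold the prize — ruled out; weight (1/7)·0 = 0 each.
If it is in any of lockers 2, 4, 5, 6, and 7 (prior 1/7 each): the attendant picks exactly this set with probability 1/15 regardless, and none is the prize; weight (1/7)·(1/15) = 1/105 each.
The weights sum to 1/21.
So P(the prize voucher in locker 6 | the attendant opened locker 1 and locker 3) = (1/105) / (1/21) = 1/5.

1/5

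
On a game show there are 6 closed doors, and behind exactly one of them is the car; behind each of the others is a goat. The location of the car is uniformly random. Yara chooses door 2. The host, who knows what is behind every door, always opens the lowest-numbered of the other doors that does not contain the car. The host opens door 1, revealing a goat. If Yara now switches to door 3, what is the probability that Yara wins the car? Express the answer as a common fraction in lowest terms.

Condition on the true location of the car.
If it is behind door 1 (prior 1/6): the host opened door 1, so this case is ruled out; weight (1/6)·0 = 0.
If it is behind any of doors 2, 3, 4, 5, and 6 (prior 1/6 each): door 1 is the lowest-numbered option available, probability 1; weight (1/6)·1 = 1/6 each.
The weights sum to 5/6.
So P(the car behind door 3 | the host opened door 1) = (1/6) / (5/6) = 1/5.

1/5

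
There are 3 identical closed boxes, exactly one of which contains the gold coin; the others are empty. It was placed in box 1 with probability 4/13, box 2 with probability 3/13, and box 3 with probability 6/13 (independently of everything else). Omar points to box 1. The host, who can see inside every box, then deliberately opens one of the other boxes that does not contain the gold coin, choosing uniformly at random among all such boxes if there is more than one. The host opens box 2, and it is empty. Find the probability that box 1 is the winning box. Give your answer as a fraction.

1/4

Consider each possible location of the gold coin in turn.
If it is in box 1 (prior 4/13): the host has 2 equally likely choices, so probability 1/2; weight (4/13)·(1/2) = 2/13.
If it is in box 2 (prior 3/13): the host opened box 2, so this case is ruled out; weight (3/13)·0 = 0.
If it is in box 3 (prior 6/13): the host has no choice, probability 1; weight (6/13)·1 = 6/13.
The weights sum to 8/13.
So P(the gold coin in box 1 | the host opened box 2) = (2/13) / (8/13) = 1/4.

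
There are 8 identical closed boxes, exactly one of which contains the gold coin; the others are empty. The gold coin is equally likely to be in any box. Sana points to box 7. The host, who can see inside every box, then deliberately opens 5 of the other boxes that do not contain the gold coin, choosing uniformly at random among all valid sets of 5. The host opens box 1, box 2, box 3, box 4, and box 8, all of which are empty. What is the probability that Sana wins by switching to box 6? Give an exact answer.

7/16

Consider each possible location of the gold coin in turn.
If it is in any of boxes 1, 2, 3, 4, and 8 (prior 1/8 each): that box was opened and seen not to hold the prize — ruled out; weight (1/8)·0 = 0 each.
If it is in either of boxes 5 and 6 (prior 1/8 each): the host has 6 equally likely choices, so probability 1/6; weight (1/8)·(1/6) = 1/48 each.
If it is in box 7 (prior 1/8): the host has 21 equally likely choices, so probability 1/21; weight (1/8)·(1/21) = 1/168.
The weights sum to 1/21.
So P(the gold coin in box 6 | the host opened box 1, box 2, box 3, box 4, and box 8) = (1/48) / (1/21) = 7/16.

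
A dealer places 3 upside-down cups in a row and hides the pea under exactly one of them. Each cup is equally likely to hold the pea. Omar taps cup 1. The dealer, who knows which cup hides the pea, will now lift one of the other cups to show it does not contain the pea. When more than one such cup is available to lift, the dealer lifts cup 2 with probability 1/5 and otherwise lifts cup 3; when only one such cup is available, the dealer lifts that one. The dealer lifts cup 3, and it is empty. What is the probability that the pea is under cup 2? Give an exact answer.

5/9

Condition on the true location of the pea.
If it is under cup 1 (prior 1/3): cup 2 is available but not opened, probability 4/5; weight (1/3)·(4/5) = 4/15.
If it is under cup 2 (prior 1/3): only cup 3 is available, probability 1; weight (1/3)·1 = 1/3.
If it is under cup 3 (prior 1/3): the dealer opened cup 3, so this case is ruled out; weight (1/3)·0 = 0.
The weights sum to 3/5.
So P(the pea under cup 2 | the dealer opened cup 3) = (1/3) / (3/5) = 5/9.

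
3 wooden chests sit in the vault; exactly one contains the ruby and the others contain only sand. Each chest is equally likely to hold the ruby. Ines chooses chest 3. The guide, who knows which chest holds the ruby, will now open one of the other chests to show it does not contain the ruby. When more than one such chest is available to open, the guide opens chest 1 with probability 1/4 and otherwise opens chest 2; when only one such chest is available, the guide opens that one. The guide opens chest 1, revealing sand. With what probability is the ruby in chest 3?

1/5

Condition on the true location of the ruby.
If it is in chest 1 (prior 1/3): the guide opened chest 1, so this case is ruled out; weight (1/3)·0 = 0.
If it is in chest 2 (prior 1/3): only chest 1 is available, probability 1; weight (1/3)·1 = 1/3.
If it is in chest 3 (prior 1/3): chest 1 is available, opened with probability 1/4; weight (1/3)·(1/4) = 1/12.
The weights sum to 5/12.
So P(the ruby in chest 3 | the guide opened chest 1) = (1/12) / (5/12) = 1/5.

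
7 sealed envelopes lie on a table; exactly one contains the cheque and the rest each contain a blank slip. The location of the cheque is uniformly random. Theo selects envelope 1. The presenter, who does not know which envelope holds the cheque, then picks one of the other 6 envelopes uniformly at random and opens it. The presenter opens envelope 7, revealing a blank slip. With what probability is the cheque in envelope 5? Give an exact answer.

1/6

Condition on the true location of the cheque.
If it is in any of envelopes 1, 2, 3, 4, 5, and 6 (prior 1/7 each): the presenter picks envelope 7 with probability 1/6 regardless, and it is not the prize; weight (1/7)·(1/6) = 1/42 each.
If it is in envelope 7 (prior 1/7): the presenter opened envelope 7, so this case is ruled out; weight (1/7)·0 = 0.
The weights sum to 1/7.
So P(the cheque in envelope 5 | the presenter opened envelope 7) = (1/42) / (1/7) = 1/6.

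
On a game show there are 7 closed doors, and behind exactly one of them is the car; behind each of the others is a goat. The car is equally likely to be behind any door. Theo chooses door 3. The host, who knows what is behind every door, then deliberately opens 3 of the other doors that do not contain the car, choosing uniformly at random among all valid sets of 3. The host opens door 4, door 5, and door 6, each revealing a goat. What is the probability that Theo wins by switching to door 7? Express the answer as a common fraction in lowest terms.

Apply Bayes' rule, conditioning on where the car actually is.
If it is behind any of doors 1, 2, and 7 (prior 1/7 each): the host has 10 equally likely choices, so probability 1/10; weight (1/7)·(1/10) = 1/70 each.
If it is behind door 3 (prior 1/7): the host has 20 equally likely choices, so probability 1/20; weight (1/7)·(1/20) = 1/140.
If it is behind any of doors 4, 5, and 6 (prior 1/7 each): that door was opened and seen not to hold the prize — ruled out; weight (1/7)·0 = 0 each.
The weights sum to 1/20.
So P(the car behind door 7 | the host opened door 4, door 5, and door 6) = (1/70) / (1/20) = 2/7.

2/7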